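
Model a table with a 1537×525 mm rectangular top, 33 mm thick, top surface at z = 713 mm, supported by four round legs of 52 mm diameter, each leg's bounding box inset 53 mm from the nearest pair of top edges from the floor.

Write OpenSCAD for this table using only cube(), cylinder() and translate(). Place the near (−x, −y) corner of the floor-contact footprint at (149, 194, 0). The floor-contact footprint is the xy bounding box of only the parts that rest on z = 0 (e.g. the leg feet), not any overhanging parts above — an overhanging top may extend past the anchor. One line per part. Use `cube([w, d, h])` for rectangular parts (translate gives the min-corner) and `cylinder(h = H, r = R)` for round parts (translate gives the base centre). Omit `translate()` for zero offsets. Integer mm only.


translate([96, 141, 680]) cube([1537, 525, 33]);
translate([175, 220, 0]) cylinder(h = 680, r = 26);
translate([1554, 220, 0]) cylinder(h = 680, r = 26);
translate([175, 587, 0]) cylinder(h = 680, r = 26);
translate([1554, 587, 0]) cylinder(h = 680, r = 26);


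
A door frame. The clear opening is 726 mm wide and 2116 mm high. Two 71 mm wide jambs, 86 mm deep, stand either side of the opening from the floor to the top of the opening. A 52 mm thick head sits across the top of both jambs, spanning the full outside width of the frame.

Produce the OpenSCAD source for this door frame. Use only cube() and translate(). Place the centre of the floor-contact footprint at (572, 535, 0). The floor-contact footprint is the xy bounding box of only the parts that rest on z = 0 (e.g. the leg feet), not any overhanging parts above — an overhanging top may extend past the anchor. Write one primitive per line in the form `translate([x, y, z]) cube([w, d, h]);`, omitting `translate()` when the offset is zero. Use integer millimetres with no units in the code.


translate([138, 492, 0]) cube([71, 86, 2116]);
translate([935, 492, 0]) cube([71, 86, 2116]);
translate([138, 492, 2116]) cube([868, 86, 52]);


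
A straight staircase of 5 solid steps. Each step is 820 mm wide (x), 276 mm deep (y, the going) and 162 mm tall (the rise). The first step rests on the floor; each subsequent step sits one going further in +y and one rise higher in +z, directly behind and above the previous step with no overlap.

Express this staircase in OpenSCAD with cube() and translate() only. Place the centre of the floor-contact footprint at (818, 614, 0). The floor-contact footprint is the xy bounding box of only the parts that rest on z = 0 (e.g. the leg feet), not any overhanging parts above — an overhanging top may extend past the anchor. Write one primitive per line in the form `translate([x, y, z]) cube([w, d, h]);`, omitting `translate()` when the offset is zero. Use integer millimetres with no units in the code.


translate([408, 476, 0]) cube([820, 276, 162]);
translate([408, 752, 162]) cube([820, 276, 162]);
translate([408, 1028, 324]) cube([820, 276, 162]);
translate([408, 1304, 486]) cube([820, 276, 162]);
translate([408, 1580, 648]) cube([820, 276, 162]);


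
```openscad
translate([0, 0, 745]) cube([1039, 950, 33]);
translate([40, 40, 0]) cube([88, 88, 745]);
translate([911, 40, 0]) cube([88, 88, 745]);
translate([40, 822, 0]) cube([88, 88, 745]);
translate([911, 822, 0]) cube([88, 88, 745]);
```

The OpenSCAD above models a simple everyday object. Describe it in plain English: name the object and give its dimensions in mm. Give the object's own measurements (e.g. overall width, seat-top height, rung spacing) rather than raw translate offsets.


A table: top 1039 mm (x) × 950 mm (y), 33 mm thick, upper face at z = 778 mm, on four 88×88 mm square legs, each inset 40 mm from the nearest pair of top edges from z = 0 to the bottom of the top.


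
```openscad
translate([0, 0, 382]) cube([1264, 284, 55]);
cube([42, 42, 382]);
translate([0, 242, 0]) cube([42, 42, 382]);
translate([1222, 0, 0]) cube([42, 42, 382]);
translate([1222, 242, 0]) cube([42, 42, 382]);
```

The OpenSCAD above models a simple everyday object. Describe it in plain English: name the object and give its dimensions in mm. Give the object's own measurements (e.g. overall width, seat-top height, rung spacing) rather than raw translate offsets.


A bench: a 1264×284 mm seat slab, 55 mm thick, top at z = 437 mm, on four 42×42 mm square legs flush with the seat corners and standing on z = 0.


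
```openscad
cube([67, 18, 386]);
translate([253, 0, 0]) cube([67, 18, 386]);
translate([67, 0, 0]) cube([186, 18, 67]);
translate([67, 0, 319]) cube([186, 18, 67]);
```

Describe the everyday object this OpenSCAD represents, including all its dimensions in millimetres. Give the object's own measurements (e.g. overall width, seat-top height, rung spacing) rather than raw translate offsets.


A rectangular picture frame lying in the x–z plane (depth along y). The opening is 186 mm wide (x) by 252 mm tall (z), surrounded by a border 67 mm wide on all four sides. The frame is 18 mm deep and is made of two full-height vertical stiles with two horizontal rails fitted between them.


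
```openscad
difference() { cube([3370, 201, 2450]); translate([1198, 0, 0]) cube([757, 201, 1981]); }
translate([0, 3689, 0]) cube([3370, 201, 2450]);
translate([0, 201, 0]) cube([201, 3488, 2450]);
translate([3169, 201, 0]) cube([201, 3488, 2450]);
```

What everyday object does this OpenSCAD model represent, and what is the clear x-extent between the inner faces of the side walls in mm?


A single room. The interior width is 2968 mm.

Four walls enclosing a rectangle with a door in the front wall — a room. Outside width 3370 minus two 201 mm walls gives 2968 mm.


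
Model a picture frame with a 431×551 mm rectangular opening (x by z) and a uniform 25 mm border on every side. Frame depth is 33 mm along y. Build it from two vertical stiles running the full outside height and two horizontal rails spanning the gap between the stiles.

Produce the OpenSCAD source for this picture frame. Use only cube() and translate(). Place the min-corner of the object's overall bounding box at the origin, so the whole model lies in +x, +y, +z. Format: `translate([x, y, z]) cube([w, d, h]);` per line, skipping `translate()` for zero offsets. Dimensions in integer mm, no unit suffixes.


cube([25, 33, 601]);
translate([456, 0, 0]) cube([25, 33, 601]);
translate([25, 0, 0]) cube([431, 33, 25]);
translate([25, 0, 576]) cube([431, 33, 25]);


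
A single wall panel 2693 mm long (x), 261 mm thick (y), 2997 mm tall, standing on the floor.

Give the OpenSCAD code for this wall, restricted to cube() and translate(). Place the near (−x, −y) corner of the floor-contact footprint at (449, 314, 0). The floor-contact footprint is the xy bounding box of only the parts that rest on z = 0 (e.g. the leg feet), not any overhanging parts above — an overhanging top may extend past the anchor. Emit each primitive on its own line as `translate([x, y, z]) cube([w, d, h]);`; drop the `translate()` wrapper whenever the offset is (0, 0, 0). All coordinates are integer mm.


translate([449, 314, 0]) cube([2693, 261, 2997]);


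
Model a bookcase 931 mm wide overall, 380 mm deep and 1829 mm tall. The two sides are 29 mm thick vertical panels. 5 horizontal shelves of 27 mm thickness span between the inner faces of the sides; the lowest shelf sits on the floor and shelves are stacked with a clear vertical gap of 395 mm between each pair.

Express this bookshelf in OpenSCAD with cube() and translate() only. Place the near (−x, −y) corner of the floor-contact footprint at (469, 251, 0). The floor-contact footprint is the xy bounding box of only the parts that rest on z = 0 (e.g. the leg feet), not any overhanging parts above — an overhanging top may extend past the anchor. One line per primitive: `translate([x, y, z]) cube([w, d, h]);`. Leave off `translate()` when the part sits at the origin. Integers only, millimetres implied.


translate([469, 251, 0]) cube([29, 380, 1829]);
translate([1371, 251, 0]) cube([29, 380, 1829]);
translate([498, 251, 0]) cube([873, 380, 27]);
translate([498, 251, 422]) cube([873, 380, 27]);
translate([498, 251, 844]) cube([873, 380, 27]);
translate([498, 251, 1266]) cube([873, 380, 27]);
translate([498, 251, 1688]) cube([873, 380, 27]);


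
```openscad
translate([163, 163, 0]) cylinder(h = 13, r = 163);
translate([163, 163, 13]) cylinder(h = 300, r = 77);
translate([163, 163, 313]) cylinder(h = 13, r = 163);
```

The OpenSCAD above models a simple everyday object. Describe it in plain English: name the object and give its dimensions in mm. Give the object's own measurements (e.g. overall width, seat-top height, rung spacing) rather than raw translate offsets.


A spool: two coaxial disc flanges of radius 163 mm and thickness 13 mm, joined by a core cylinder of radius 77 mm and height 300 mm. The lower flange rests on z = 0 and the three cylinders share a vertical axis.


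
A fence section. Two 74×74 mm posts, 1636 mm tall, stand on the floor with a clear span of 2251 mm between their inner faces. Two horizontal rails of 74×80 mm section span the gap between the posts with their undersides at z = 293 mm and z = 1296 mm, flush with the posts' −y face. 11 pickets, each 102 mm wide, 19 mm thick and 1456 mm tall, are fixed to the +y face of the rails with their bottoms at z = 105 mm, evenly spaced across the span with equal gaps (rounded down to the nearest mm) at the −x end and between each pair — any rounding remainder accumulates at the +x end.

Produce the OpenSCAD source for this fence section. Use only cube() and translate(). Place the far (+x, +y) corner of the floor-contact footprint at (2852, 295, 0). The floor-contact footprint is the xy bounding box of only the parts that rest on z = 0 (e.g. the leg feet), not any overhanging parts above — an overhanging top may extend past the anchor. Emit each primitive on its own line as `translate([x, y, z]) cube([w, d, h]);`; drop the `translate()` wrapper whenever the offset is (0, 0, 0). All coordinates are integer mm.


translate([453, 221, 0]) cube([74, 74, 1636]);
translate([2778, 221, 0]) cube([74, 74, 1636]);
translate([527, 221, 293]) cube([2251, 74, 80]);
translate([527, 221, 1296]) cube([2251, 74, 80]);
translate([621, 295, 105]) cube([102, 19, 1456]);
translate([817, 295, 105]) cube([102, 19, 1456]);
translate([1013, 295, 105]) cube([102, 19, 1456]);
translate([1209, 295, 105]) cube([102, 19, 1456]);
translate([1405, 295, 105]) cube([102, 19, 1456]);
translate([1601, 295, 105]) cube([102, 19, 1456]);
translate([1797, 295, 105]) cube([102, 19, 1456]);
translate([1993, 295, 105]) cube([102, 19, 1456]);
translate([2189, 295, 105]) cube([102, 19, 1456]);
translate([2385, 295, 105]) cube([102, 19, 1456]);
translate([2581, 295, 105]) cube([102, 19, 1456]);


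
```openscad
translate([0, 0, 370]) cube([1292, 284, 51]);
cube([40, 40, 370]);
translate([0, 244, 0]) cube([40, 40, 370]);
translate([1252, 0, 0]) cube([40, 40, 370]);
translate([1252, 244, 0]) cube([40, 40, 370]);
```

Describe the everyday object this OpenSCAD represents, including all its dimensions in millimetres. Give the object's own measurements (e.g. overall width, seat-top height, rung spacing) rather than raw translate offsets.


A bench: a 1292×284 mm seat slab, 51 mm thick, top at z = 421 mm, on four 40×40 mm square legs flush with the seat corners and standing on z = 0.


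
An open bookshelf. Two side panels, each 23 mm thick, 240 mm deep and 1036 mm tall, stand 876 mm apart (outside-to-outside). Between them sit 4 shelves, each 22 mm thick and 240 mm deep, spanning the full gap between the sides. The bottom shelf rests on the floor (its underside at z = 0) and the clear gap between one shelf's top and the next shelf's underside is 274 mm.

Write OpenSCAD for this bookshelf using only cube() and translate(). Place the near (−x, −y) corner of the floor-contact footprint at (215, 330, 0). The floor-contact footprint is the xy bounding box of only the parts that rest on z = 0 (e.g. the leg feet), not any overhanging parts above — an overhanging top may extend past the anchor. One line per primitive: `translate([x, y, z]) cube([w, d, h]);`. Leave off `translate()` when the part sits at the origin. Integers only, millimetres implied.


translate([215, 330, 0]) cube([23, 240, 1036]);
translate([1068, 330, 0]) cube([23, 240, 1036]);
translate([238, 330, 0]) cube([830, 240, 22]);
translate([238, 330, 296]) cube([830, 240, 22]);
translate([238, 330, 592]) cube([830, 240, 22]);
translate([238, 330, 888]) cube([830, 240, 22]);


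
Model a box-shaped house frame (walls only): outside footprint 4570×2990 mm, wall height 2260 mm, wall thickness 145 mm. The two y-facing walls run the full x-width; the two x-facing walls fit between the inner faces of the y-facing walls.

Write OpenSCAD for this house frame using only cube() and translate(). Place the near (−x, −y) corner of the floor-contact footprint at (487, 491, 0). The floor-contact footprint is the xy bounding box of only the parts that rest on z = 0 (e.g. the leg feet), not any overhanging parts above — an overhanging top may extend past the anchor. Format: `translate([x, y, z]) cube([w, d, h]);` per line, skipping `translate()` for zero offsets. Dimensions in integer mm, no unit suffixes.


translate([487, 491, 0]) cube([4570, 145, 2260]);
translate([487, 3336, 0]) cube([4570, 145, 2260]);
translate([487, 636, 0]) cube([145, 2700, 2260]);
translate([4912, 636, 0]) cube([145, 2700, 2260]);


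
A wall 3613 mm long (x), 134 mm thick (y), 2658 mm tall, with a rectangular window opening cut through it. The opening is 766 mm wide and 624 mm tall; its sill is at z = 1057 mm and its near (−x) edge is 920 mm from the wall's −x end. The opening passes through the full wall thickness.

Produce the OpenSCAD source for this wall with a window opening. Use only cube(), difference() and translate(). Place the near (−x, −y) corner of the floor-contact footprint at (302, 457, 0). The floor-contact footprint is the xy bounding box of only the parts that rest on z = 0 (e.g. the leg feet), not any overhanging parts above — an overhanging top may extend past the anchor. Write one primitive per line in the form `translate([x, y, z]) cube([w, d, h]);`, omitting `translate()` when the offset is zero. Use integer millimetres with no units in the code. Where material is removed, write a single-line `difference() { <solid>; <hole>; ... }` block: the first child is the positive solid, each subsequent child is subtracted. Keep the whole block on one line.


difference() { translate([302, 457, 0]) cube([3613, 134, 2658]); translate([1222, 457, 1057]) cube([766, 134, 624]); }


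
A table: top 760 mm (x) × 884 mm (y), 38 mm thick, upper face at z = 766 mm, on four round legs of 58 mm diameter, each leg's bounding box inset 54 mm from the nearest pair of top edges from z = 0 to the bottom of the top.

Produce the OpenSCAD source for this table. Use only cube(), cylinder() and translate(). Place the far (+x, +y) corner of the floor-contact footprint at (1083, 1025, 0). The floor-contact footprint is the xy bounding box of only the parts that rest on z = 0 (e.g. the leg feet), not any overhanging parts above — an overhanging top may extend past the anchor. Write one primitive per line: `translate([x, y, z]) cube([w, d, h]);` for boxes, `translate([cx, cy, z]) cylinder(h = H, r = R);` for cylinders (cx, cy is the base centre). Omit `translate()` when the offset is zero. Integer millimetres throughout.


// leg_h = 766 - 38 = 728
translate([377, 195, 728]) cube([760, 884, 38]);
translate([460, 278, 0]) cylinder(h = 728, r = 29);
translate([1054, 278, 0]) cylinder(h = 728, r = 29);
translate([460, 996, 0]) cylinder(h = 728, r = 29);
translate([1054, 996, 0]) cylinder(h = 728, r = 29);


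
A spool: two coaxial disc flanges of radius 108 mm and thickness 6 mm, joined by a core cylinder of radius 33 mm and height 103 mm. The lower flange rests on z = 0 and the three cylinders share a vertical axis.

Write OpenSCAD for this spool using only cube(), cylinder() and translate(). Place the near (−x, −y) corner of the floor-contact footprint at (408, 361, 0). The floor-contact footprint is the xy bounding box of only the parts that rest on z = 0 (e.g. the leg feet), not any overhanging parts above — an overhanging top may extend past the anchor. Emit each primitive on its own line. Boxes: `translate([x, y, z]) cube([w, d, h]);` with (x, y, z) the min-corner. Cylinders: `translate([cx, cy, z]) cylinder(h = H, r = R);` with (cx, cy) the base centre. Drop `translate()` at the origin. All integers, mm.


translate([516, 469, 0]) cylinder(h = 6, r = 108);
translate([516, 469, 6]) cylinder(h = 103, r = 33);
translate([516, 469, 109]) cylinder(h = 6, r = 108);


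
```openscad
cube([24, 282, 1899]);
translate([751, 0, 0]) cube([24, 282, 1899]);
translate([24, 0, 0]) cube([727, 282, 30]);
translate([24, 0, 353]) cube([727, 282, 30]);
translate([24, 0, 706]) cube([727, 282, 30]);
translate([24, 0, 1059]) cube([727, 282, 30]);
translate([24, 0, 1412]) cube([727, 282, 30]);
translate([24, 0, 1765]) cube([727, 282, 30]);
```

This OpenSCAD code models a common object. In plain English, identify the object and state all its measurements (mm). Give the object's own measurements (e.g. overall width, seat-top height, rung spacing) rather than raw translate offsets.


An open bookshelf. Two side panels, each 24 mm thick, 282 mm deep and 1899 mm tall, stand 775 mm apart (outside-to-outside). Between them sit 6 shelves, each 30 mm thick and 282 mm deep, spanning the full gap between the sides. The bottom shelf rests on the floor (its underside at z = 0) and the clear gap between one shelf's top and the next shelf's underside is 323 mm.


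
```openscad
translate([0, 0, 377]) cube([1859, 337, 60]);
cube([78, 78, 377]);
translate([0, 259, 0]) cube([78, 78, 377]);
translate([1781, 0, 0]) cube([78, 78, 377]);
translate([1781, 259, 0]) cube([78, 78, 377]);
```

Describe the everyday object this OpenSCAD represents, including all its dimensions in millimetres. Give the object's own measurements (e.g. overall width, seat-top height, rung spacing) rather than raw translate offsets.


A bench: a 1859×337 mm seat slab, 60 mm thick, top at z = 437 mm, on four 78×78 mm square legs flush with the seat corners and standing on z = 0.


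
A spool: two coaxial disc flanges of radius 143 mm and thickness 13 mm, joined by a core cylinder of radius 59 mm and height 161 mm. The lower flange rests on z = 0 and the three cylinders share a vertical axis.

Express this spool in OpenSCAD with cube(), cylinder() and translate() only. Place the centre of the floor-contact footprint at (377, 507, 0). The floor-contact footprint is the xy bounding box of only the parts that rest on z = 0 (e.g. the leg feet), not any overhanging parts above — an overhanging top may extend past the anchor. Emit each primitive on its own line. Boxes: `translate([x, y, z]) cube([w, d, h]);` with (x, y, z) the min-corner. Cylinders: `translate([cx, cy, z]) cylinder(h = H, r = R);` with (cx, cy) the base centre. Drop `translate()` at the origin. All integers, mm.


translate([377, 507, 0]) cylinder(h = 13, r = 143);
translate([377, 507, 13]) cylinder(h = 161, r = 59);
translate([377, 507, 174]) cylinder(h = 13, r = 143);


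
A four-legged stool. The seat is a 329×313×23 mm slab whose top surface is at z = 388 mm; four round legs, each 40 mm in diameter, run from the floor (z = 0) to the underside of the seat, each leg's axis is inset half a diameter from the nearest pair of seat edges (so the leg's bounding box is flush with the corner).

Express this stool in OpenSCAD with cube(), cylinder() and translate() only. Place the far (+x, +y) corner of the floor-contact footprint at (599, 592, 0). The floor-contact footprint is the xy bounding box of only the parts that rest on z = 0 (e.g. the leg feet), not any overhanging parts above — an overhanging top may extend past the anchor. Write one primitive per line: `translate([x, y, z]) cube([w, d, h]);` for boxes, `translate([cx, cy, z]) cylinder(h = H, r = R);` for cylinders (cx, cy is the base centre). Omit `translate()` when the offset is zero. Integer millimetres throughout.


translate([270, 279, 365]) cube([329, 313, 23]);
translate([290, 299, 0]) cylinder(h = 365, r = 20);
translate([579, 299, 0]) cylinder(h = 365, r = 20);
translate([290, 572, 0]) cylinder(h = 365, r = 20);
translate([579, 572, 0]) cylinder(h = 365, r = 20);


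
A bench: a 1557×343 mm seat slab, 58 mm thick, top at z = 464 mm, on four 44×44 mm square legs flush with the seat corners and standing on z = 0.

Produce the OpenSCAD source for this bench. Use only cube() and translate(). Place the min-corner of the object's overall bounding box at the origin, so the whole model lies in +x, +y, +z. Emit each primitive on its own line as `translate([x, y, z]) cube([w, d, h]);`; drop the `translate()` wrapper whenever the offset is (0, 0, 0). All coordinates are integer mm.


translate([0, 0, 406]) cube([1557, 343, 58]);
cube([44, 44, 406]);
translate([0, 299, 0]) cube([44, 44, 406]);
translate([1513, 0, 0]) cube([44, 44, 406]);
translate([1513, 299, 0]) cube([44, 44, 406]);


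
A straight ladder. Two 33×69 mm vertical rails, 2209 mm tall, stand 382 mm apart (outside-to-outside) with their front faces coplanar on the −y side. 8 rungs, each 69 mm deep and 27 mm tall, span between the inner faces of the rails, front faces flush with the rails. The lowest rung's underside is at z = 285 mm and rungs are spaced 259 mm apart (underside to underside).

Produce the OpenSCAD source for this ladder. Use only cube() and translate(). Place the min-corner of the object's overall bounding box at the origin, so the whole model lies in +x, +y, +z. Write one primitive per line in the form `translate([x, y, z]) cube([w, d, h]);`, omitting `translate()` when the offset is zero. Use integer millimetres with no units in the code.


cube([33, 69, 2209]);
translate([349, 0, 0]) cube([33, 69, 2209]);
translate([33, 0, 285]) cube([316, 69, 27]);
translate([33, 0, 544]) cube([316, 69, 27]);
translate([33, 0, 803]) cube([316, 69, 27]);
translate([33, 0, 1062]) cube([316, 69, 27]);
translate([33, 0, 1321]) cube([316, 69, 27]);
translate([33, 0, 1580]) cube([316, 69, 27]);
translate([33, 0, 1839]) cube([316, 69, 27]);
translate([33, 0, 2098]) cube([316, 69, 27]);


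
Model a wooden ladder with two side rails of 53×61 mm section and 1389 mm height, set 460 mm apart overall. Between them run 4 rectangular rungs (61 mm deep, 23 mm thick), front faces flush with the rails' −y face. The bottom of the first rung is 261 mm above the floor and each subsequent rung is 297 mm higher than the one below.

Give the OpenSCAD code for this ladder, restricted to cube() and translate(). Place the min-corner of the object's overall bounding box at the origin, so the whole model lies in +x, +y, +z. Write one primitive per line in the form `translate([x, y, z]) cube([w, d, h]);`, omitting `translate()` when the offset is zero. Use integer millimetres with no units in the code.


cube([53, 61, 1389]);
translate([407, 0, 0]) cube([53, 61, 1389]);
translate([53, 0, 261]) cube([354, 61, 23]);
translate([53, 0, 558]) cube([354, 61, 23]);
translate([53, 0, 855]) cube([354, 61, 23]);
translate([53, 0, 1152]) cube([354, 61, 23]);


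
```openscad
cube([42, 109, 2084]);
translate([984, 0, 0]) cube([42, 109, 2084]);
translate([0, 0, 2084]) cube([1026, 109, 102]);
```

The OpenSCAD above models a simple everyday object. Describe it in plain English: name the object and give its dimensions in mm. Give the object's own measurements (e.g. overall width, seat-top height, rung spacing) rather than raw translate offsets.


A door frame. The clear opening is 942 mm wide and 2084 mm high. Two 42 mm wide jambs, 109 mm deep, stand either side of the opening from the floor to the top of the opening. A 102 mm thick head sits across the top of both jambs, spanning the full outside width of the frame.


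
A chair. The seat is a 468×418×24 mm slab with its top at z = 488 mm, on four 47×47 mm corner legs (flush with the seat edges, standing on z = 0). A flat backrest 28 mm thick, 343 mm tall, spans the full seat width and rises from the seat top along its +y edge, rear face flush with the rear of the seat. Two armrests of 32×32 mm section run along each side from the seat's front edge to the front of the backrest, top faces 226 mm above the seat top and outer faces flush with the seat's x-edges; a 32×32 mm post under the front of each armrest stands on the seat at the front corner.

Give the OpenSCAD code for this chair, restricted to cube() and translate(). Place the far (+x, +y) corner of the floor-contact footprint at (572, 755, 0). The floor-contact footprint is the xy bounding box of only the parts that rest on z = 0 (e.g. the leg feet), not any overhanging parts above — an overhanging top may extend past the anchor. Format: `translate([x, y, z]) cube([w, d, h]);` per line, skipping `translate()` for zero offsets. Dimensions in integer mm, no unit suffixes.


// leg_h = 488 - 24 = 464
// arm post h = 226 - 32 = 194
translate([104, 337, 464]) cube([468, 418, 24]);
translate([104, 337, 0]) cube([47, 47, 464]);
translate([525, 337, 0]) cube([47, 47, 464]);
translate([104, 708, 0]) cube([47, 47, 464]);
translate([525, 708, 0]) cube([47, 47, 464]);
translate([104, 727, 488]) cube([468, 28, 343]);
translate([104, 337, 682]) cube([32, 390, 32]);
translate([540, 337, 682]) cube([32, 390, 32]);
translate([104, 337, 488]) cube([32, 32, 194]);
translate([540, 337, 488]) cube([32, 32, 194]);


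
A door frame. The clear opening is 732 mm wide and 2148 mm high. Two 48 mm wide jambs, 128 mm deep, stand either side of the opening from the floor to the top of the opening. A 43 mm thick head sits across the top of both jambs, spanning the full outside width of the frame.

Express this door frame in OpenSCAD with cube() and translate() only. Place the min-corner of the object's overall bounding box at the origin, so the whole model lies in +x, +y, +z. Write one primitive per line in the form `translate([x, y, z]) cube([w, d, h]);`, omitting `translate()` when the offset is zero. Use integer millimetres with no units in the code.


cube([48, 128, 2148]);
translate([780, 0, 0]) cube([48, 128, 2148]);
translate([0, 0, 2148]) cube([828, 128, 43]);


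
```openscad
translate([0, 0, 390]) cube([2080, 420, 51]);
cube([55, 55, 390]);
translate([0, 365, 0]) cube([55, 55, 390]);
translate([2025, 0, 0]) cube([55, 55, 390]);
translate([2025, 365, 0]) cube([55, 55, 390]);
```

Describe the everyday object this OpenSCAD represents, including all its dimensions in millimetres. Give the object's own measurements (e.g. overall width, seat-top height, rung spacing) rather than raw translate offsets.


A long wooden bench with a 2080 mm (x) × 420 mm (y) seat, 51 mm thick, its top surface 441 mm above the floor. Four 55 mm square legs at the seat corners, flush with the edges, run from z = 0 to the seat underside.


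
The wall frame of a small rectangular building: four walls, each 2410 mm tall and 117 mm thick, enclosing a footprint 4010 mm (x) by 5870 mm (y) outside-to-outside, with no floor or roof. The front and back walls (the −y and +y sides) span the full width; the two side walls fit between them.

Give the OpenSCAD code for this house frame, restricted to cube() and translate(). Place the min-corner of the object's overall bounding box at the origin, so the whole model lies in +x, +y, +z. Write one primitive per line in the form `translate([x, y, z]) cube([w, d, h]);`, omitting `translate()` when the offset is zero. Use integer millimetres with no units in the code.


cube([4010, 117, 2410]);
translate([0, 5753, 0]) cube([4010, 117, 2410]);
translate([0, 117, 0]) cube([117, 5636, 2410]);
translate([3893, 117, 0]) cube([117, 5636, 2410]);


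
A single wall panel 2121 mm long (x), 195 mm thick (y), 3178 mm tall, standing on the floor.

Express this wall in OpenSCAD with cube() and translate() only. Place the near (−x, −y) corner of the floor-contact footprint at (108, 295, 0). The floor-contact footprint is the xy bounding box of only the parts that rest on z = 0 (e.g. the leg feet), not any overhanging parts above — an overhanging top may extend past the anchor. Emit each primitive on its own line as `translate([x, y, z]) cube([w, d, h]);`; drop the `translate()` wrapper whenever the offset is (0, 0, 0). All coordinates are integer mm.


translate([108, 295, 0]) cube([2121, 195, 3178]);


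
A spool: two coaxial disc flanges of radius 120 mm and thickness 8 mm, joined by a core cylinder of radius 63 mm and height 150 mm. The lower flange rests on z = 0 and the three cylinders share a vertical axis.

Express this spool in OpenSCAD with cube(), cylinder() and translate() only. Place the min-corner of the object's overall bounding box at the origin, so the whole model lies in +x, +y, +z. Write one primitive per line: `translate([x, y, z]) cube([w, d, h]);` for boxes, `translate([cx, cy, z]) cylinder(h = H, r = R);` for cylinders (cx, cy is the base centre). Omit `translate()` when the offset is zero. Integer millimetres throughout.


translate([120, 120, 0]) cylinder(h = 8, r = 120);
translate([120, 120, 8]) cylinder(h = 150, r = 63);
translate([120, 120, 158]) cylinder(h = 8, r = 120);


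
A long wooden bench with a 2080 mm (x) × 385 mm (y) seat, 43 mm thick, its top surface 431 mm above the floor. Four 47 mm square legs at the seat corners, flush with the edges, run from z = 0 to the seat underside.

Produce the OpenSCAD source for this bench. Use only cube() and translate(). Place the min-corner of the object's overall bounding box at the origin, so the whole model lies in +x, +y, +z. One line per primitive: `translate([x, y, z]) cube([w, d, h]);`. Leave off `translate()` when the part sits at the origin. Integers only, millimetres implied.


translate([0, 0, 388]) cube([2080, 385, 43]);
cube([47, 47, 388]);
translate([0, 338, 0]) cube([47, 47, 388]);
translate([2033, 0, 0]) cube([47, 47, 388]);
translate([2033, 338, 0]) cube([47, 47, 388]);


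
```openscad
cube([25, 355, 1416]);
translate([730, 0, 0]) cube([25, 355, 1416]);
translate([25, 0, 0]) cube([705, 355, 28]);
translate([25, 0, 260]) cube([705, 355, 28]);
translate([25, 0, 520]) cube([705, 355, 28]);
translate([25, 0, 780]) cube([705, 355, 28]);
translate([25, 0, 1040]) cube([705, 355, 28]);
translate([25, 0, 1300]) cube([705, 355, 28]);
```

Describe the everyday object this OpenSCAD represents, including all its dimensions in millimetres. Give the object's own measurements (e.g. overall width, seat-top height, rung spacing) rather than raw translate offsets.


An open bookshelf. Two side panels, each 25 mm thick, 355 mm deep and 1416 mm tall, stand 755 mm apart (outside-to-outside). Between them sit 6 shelves, each 28 mm thick and 355 mm deep, spanning the full gap between the sides. The bottom shelf rests on the floor (its underside at z = 0) and the clear gap between one shelf's top and the next shelf's underside is 232 mm.


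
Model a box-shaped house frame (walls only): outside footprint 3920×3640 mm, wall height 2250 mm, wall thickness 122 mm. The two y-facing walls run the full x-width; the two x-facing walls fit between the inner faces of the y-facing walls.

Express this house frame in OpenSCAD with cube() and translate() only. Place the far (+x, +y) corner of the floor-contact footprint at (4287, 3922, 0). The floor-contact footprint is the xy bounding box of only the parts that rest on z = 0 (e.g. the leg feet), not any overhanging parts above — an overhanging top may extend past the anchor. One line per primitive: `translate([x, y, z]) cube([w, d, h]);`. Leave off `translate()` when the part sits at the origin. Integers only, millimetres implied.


translate([367, 282, 0]) cube([3920, 122, 2250]);
translate([367, 3800, 0]) cube([3920, 122, 2250]);
translate([367, 404, 0]) cube([122, 3396, 2250]);
translate([4165, 404, 0]) cube([122, 3396, 2250]);


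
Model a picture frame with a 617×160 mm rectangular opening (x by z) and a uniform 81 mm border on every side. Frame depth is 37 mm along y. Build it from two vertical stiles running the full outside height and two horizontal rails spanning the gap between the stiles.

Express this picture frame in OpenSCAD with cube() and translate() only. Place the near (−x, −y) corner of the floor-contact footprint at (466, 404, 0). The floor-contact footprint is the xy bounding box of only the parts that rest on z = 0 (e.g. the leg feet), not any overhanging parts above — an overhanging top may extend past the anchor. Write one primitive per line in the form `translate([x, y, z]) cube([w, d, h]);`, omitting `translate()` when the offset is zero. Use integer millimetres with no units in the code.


translate([466, 404, 0]) cube([81, 37, 322]);
translate([1164, 404, 0]) cube([81, 37, 322]);
translate([547, 404, 0]) cube([617, 37, 81]);
translate([547, 404, 241]) cube([617, 37, 81]);


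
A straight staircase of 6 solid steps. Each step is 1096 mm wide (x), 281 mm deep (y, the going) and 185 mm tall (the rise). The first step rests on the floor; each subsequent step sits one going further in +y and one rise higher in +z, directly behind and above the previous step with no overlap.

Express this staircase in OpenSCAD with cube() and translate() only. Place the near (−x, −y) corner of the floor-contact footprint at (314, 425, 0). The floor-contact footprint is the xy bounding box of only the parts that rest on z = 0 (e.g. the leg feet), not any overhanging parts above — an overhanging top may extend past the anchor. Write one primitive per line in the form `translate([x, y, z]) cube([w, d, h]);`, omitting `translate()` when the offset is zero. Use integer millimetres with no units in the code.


translate([314, 425, 0]) cube([1096, 281, 185]);
translate([314, 706, 185]) cube([1096, 281, 185]);
translate([314, 987, 370]) cube([1096, 281, 185]);
translate([314, 1268, 555]) cube([1096, 281, 185]);
translate([314, 1549, 740]) cube([1096, 281, 185]);
translate([314, 1830, 925]) cube([1096, 281, 185]);


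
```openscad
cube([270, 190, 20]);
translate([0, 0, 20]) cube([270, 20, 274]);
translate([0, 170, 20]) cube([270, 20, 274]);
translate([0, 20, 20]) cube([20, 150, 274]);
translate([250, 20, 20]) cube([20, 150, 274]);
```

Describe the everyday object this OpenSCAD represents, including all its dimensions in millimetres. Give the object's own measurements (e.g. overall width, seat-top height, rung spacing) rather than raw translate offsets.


An open-topped rectangular box: outside dimensions 270×190×294 mm, with a uniform wall and base thickness of 20 mm. The base is a full 270×190 slab on the floor; four walls sit on top of the base. The front and back walls (the −y and +y sides) span the full width; the two side walls fit between them.


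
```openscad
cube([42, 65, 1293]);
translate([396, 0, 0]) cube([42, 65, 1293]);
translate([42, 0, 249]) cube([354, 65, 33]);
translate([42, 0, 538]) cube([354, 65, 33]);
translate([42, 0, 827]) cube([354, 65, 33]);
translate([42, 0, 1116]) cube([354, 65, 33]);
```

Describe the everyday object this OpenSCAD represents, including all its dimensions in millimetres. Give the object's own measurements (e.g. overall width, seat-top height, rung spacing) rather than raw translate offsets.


A straight ladder. Two 42×65 mm vertical rails, 1293 mm tall, stand 438 mm apart (outside-to-outside) with their front faces coplanar on the −y side. 4 rungs, each 65 mm deep and 33 mm tall, span between the inner faces of the rails, front faces flush with the rails. The lowest rung's underside is at z = 249 mm and rungs are spaced 289 mm apart (underside to underside).


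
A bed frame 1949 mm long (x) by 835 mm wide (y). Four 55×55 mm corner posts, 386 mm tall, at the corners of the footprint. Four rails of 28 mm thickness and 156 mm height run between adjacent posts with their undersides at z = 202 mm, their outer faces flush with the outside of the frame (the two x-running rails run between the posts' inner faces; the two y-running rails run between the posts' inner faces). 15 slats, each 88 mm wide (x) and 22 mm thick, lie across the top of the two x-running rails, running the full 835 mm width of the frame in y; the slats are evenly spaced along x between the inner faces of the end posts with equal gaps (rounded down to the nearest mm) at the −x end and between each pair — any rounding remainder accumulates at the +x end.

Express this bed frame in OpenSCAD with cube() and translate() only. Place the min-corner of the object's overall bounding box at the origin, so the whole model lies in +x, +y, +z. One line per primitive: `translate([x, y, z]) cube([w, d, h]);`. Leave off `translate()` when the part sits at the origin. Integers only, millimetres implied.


cube([55, 55, 386]);
translate([0, 780, 0]) cube([55, 55, 386]);
translate([1894, 0, 0]) cube([55, 55, 386]);
translate([1894, 780, 0]) cube([55, 55, 386]);
translate([55, 0, 202]) cube([1839, 28, 156]);
translate([55, 807, 202]) cube([1839, 28, 156]);
translate([0, 55, 202]) cube([28, 725, 156]);
translate([1921, 55, 202]) cube([28, 725, 156]);
translate([87, 0, 358]) cube([88, 835, 22]);
translate([207, 0, 358]) cube([88, 835, 22]);
translate([327, 0, 358]) cube([88, 835, 22]);
translate([447, 0, 358]) cube([88, 835, 22]);
translate([567, 0, 358]) cube([88, 835, 22]);
translate([687, 0, 358]) cube([88, 835, 22]);
translate([807, 0, 358]) cube([88, 835, 22]);
translate([927, 0, 358]) cube([88, 835, 22]);
translate([1047, 0, 358]) cube([88, 835, 22]);
translate([1167, 0, 358]) cube([88, 835, 22]);
translate([1287, 0, 358]) cube([88, 835, 22]);
translate([1407, 0, 358]) cube([88, 835, 22]);
translate([1527, 0, 358]) cube([88, 835, 22]);
translate([1647, 0, 358]) cube([88, 835, 22]);
translate([1767, 0, 358]) cube([88, 835, 22]);


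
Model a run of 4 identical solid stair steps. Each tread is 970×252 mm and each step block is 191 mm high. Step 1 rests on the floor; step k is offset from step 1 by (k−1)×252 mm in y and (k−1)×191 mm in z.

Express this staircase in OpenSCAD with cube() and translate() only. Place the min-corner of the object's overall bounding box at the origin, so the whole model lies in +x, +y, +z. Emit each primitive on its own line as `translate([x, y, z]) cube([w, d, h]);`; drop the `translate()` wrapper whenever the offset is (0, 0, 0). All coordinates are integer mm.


cube([970, 252, 191]);
translate([0, 252, 191]) cube([970, 252, 191]);
translate([0, 504, 382]) cube([970, 252, 191]);
translate([0, 756, 573]) cube([970, 252, 191]);


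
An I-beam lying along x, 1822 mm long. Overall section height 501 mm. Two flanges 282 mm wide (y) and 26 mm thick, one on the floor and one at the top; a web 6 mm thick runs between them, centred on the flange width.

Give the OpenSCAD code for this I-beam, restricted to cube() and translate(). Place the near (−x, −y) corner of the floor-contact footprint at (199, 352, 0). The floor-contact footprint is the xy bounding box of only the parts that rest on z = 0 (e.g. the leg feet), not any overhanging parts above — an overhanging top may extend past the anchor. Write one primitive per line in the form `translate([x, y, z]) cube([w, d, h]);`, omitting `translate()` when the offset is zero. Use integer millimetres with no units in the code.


translate([199, 352, 0]) cube([1822, 282, 26]);
translate([199, 490, 26]) cube([1822, 6, 449]);
translate([199, 352, 475]) cube([1822, 282, 26]);


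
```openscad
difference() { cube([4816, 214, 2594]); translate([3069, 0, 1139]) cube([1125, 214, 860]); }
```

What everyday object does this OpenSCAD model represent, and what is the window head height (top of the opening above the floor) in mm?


A wall with a window opening. The window head height is 1999 mm.

A wall with a rectangular opening subtracted — a window. Sill at z = 1139, opening 860 mm tall, so the head is at 1139 + 860 = 1999 mm.


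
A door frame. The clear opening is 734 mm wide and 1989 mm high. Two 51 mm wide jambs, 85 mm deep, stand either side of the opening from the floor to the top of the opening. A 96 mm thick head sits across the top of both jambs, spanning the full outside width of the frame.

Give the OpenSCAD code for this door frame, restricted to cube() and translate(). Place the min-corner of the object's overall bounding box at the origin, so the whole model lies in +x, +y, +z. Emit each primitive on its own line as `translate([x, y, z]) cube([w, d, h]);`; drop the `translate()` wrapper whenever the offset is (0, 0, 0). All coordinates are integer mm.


cube([51, 85, 1989]);
translate([785, 0, 0]) cube([51, 85, 1989]);
translate([0, 0, 1989]) cube([836, 85, 96]);
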